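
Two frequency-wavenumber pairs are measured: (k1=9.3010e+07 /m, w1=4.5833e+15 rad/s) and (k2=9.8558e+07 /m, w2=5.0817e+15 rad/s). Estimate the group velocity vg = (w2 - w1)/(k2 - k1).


vg = (w2 - w1) / (k2 - k1)
= (5.0817e+15 - 4.5833e+15) / (9.8558e+07 - 9.3010e+07)
= 4.9840e+14 / 5.5480e+06
= 8.9834e+07 m/s

8.9834e+07


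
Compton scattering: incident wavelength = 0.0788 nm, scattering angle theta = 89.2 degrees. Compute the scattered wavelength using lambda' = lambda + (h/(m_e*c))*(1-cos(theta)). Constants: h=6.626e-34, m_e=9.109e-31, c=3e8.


Compton wavelength: h/(m_e*c) = 2.4247e-12 m
d_lambda = 2.4247e-12 * (1 - cos(89.2 deg))
= 2.4247e-12 * 0.986038
= 2.3909e-12 m = 0.002391 nm
lambda' = 0.0788 + 0.002391
= 0.081191 nm

0.081191


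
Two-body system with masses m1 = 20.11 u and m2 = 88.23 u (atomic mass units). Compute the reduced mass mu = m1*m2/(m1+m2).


mu = m1 * m2 / (m1 + m2)
= 20.11 * 88.23 / (20.11 + 88.23)
= 1774.3053 / 108.34
= 16.3772 u

16.3772


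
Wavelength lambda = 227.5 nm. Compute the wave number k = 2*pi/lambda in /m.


k = 2 * pi / lambda
= 6.2832 / (227.5e-9)
= 6.2832 / 2.2750e-07
= 2.7618e+07 /m

2.7618e+07


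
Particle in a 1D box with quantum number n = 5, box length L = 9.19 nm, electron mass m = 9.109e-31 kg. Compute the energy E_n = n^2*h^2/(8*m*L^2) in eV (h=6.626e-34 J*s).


E = n^2 * h^2 / (8 * m * L^2)
= 5^2 * (6.626e-34)^2 / (8 * 9.109e-31 * (9.19e-9)^2)
= 25 * 4.3904e-67 / (8 * 9.109e-31 * 8.4456e-17)
= 1.7834e-20 J
= 0.1113 eV

0.1113


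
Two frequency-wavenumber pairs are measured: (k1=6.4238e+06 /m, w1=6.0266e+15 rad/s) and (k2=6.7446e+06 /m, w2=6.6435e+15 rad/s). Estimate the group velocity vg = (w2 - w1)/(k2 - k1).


vg = (w2 - w1) / (k2 - k1)
= (6.6435e+15 - 6.0266e+15) / (6.7446e+06 - 6.4238e+06)
= 6.1690e+14 / 3.2080e+05
= 1.9230e+09 m/s

1.9230e+09


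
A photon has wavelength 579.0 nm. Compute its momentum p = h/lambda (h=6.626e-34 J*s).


p = h / lambda
= 6.626e-34 / (579.0e-9)
= 6.626e-34 / 5.7900e-07
= 1.1444e-27 kg*m/s

1.1444e-27


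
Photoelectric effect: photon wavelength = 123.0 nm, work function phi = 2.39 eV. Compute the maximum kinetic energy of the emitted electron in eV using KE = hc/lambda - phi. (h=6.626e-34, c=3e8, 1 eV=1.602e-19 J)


E_photon = hc / lambda
= (6.626e-34)(3e8) / (123.0e-9)
= 1.6161e-18 J
= 10.088 eV
KE = E_photon - phi
= 10.088 - 2.39
= 7.698 eV

7.698


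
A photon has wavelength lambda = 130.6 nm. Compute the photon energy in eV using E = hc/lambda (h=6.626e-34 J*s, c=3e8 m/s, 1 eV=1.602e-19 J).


E = hc / lambda
= (6.626e-34)(3e8) / (130.6e-9)
= 1.9878e-25 / 1.3060e-07
= 1.5221e-18 J
Converting to eV: 1.5221e-18 / 1.602e-19
= 9.5009 eV

9.5009


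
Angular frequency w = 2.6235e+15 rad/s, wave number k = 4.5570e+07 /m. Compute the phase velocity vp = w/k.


vp = w / k
= 2.6235e+15 / 4.5570e+07
= 5.7571e+07 m/s

5.7571e+07


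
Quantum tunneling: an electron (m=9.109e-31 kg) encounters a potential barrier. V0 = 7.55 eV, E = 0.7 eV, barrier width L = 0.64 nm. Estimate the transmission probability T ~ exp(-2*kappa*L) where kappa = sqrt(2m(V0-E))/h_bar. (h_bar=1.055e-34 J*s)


V0 - E = 6.85 eV = 1.0974e-18 J
kappa = sqrt(2 * m * (V0-E)) / h_bar
= sqrt(2 * 9.109e-31 * 1.0974e-18) / 1.055e-34
= 1.3402e+10 /m
2*kappa*L = 2 * 1.3402e+10 * 0.64e-9
= 17.1548
T = exp(-17.1548) = 3.546391e-08

3.546391e-08


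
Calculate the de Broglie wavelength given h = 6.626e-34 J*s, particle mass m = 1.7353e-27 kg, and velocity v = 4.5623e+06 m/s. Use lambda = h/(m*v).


lambda = h / (m * v)
= 6.626e-34 / (1.7353e-27 * 4.5623e+06)
= 6.626e-34 / 7.9170e-21
= 8.3694e-14 m

8.3694e-14


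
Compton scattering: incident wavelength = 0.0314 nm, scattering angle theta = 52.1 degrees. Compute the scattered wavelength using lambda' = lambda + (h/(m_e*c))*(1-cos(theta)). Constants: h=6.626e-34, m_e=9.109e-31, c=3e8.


Compton wavelength: h/(m_e*c) = 2.4247e-12 m
d_lambda = 2.4247e-12 * (1 - cos(52.1 deg))
= 2.4247e-12 * 0.385715
= 9.3525e-13 m = 0.000935 nm
lambda' = 0.0314 + 0.000935
= 0.032335 nm

0.032335


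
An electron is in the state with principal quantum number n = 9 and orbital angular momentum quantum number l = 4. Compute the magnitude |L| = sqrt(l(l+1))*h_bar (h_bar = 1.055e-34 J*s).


L = sqrt(l*(l+1)) * h_bar
= sqrt(4 * 5) * 1.055e-34
= sqrt(20) * 1.055e-34
= 4.4721 * 1.055e-34
= 4.7181e-34 J*s

4.7181e-34


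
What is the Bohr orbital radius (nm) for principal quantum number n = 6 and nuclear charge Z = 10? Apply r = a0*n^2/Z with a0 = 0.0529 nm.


r = a0 * n^2 / Z
= 0.0529 * 6^2 / 10
= 0.0529 * 36 / 10
= 0.1904 nm

0.1904


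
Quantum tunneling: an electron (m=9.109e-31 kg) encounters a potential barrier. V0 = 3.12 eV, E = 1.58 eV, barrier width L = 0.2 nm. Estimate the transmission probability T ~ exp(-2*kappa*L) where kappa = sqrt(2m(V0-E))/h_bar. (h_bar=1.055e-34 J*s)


V0 - E = 1.54 eV = 2.4671e-19 J
kappa = sqrt(2 * m * (V0-E)) / h_bar
= sqrt(2 * 9.109e-31 * 2.4671e-19) / 1.055e-34
= 6.3546e+09 /m
2*kappa*L = 2 * 6.3546e+09 * 0.2e-9
= 2.5418
T = exp(-2.5418) = 7.872083e-02

7.872083e-02


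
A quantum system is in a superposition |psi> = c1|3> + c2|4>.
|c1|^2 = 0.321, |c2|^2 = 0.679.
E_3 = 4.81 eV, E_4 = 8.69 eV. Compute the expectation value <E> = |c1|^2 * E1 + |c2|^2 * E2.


<E> = |c1|^2 * E1 + |c2|^2 * E2
= 0.321 * 4.81 + 0.679 * 8.69
= 1.544 + 5.9005
= 7.4445 eV

7.4445


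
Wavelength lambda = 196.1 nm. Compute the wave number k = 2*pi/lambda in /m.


k = 2 * pi / lambda
= 6.2832 / (196.1e-9)
= 6.2832 / 1.9610e-07
= 3.2041e+07 /m

3.2041e+07


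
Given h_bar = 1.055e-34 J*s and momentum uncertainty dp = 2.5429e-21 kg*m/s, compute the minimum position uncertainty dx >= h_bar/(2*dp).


dx = h_bar / (2 * dp)
= 1.055e-34 / (2 * 2.5429e-21)
= 1.055e-34 / 5.0858e-21
= 2.0744e-14 m

2.0744e-14


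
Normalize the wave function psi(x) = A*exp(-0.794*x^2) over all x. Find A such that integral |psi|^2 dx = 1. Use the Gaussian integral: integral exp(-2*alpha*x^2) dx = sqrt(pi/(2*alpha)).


integral |psi|^2 dx = A^2 * sqrt(pi/(2*alpha)) = 1
A^2 = sqrt(2*alpha/pi)
= sqrt(2 * 0.794 / pi)
= 0.710968
A = sqrt(0.710968)
= 0.8432

0.8432


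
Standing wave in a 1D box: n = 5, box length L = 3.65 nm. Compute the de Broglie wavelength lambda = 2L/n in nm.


lambda = 2L / n
= 2 * 3.65 / 5
= 7.3 / 5
= 1.46 nm

1.46


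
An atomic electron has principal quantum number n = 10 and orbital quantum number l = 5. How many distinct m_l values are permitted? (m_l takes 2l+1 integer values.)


m_l ranges from -l to +l in integer steps
So m_l goes from -5 to +5
Count = 2l + 1 = 2*5 + 1
= 11

11


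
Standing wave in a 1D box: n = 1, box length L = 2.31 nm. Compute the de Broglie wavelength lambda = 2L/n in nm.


lambda = 2L / n
= 2 * 2.31 / 1
= 4.62 / 1
= 4.62 nm

4.62


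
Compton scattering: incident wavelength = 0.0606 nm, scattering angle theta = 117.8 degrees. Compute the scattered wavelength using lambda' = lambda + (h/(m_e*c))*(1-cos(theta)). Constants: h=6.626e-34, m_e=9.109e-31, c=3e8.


Compton wavelength: h/(m_e*c) = 2.4247e-12 m
d_lambda = 2.4247e-12 * (1 - cos(117.8 deg))
= 2.4247e-12 * 1.466387
= 3.5556e-12 m = 0.003556 nm
lambda' = 0.0606 + 0.003556
= 0.064156 nm

0.064156


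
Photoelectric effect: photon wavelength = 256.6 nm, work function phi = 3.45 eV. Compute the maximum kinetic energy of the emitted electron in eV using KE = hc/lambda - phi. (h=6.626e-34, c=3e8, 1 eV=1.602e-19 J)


E_photon = hc / lambda
= (6.626e-34)(3e8) / (256.6e-9)
= 7.7467e-19 J
= 4.8356 eV
KE = E_photon - phi
= 4.8356 - 3.45
= 1.3856 eV

1.3856


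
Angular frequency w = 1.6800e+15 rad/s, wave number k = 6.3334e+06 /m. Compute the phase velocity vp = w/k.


vp = w / k
= 1.6800e+15 / 6.3334e+06
= 2.6526e+08 m/s

2.6526e+08


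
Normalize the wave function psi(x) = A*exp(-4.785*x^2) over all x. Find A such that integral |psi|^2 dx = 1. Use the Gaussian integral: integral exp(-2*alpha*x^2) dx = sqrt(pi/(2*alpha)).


integral |psi|^2 dx = A^2 * sqrt(pi/(2*alpha)) = 1
A^2 = sqrt(2*alpha/pi)
= sqrt(2 * 4.785 / pi)
= 1.745344
A = sqrt(1.745344)
= 1.3211

1.3211


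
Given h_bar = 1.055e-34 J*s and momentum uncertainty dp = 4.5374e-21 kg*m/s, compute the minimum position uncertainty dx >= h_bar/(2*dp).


dx = h_bar / (2 * dp)
= 1.055e-34 / (2 * 4.5374e-21)
= 1.055e-34 / 9.0748e-21
= 1.1626e-14 m

1.1626e-14


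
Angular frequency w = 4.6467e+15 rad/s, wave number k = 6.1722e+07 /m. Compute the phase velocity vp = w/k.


vp = w / k
= 4.6467e+15 / 6.1722e+07
= 7.5284e+07 m/s

7.5284e+07


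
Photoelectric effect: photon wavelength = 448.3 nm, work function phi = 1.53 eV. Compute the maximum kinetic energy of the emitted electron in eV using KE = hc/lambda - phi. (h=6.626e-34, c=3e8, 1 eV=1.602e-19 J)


E_photon = hc / lambda
= (6.626e-34)(3e8) / (448.3e-9)
= 4.4341e-19 J
= 2.7678 eV
KE = E_photon - phi
= 2.7678 - 1.53
= 1.2378 eV

1.2378


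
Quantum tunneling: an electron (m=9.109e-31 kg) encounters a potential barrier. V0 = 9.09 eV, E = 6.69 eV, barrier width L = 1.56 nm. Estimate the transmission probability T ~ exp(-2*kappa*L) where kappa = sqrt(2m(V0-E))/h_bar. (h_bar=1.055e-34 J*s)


V0 - E = 2.4 eV = 3.8448e-19 J
kappa = sqrt(2 * m * (V0-E)) / h_bar
= sqrt(2 * 9.109e-31 * 3.8448e-19) / 1.055e-34
= 7.9330e+09 /m
2*kappa*L = 2 * 7.9330e+09 * 1.56e-9
= 24.7508
T = exp(-24.7508) = 1.781809e-11

1.781809e-11


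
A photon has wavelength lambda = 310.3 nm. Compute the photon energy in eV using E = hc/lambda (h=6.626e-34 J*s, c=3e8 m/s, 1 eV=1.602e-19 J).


E = hc / lambda
= (6.626e-34)(3e8) / (310.3e-9)
= 1.9878e-25 / 3.1030e-07
= 6.4061e-19 J
Converting to eV: 6.4061e-19 / 1.602e-19
= 3.9988 eV

3.9988


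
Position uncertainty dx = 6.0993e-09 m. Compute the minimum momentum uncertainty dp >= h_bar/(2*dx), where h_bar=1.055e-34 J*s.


dp = h_bar / (2 * dx)
= 1.055e-34 / (2 * 6.0993e-09)
= 1.055e-34 / 1.2199e-08
= 8.6485e-27 kg*m/s

8.6485e-27


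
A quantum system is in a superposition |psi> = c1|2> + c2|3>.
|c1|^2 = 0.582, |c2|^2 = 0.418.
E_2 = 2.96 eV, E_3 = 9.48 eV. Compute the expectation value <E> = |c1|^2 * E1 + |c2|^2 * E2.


<E> = |c1|^2 * E1 + |c2|^2 * E2
= 0.582 * 2.96 + 0.418 * 9.48
= 1.7227 + 3.9626
= 5.6854 eV

5.6854


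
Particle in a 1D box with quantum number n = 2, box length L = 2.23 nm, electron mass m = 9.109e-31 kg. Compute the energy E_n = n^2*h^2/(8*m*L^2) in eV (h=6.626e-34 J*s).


E = n^2 * h^2 / (8 * m * L^2)
= 2^2 * (6.626e-34)^2 / (8 * 9.109e-31 * (2.23e-9)^2)
= 4 * 4.3904e-67 / (8 * 9.109e-31 * 4.9729e-18)
= 4.8461e-20 J
= 0.3025 eV

0.3025


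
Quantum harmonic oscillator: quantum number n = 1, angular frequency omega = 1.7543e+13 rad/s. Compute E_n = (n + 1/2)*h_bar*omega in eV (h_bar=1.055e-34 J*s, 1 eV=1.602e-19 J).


E = (n + 1/2) * h_bar * omega
= (1 + 0.5) * 1.055e-34 * 1.7543e+13
= 1.5 * 1.8508e-21
= 2.7762e-21 J
= 0.0173 eV

0.0173


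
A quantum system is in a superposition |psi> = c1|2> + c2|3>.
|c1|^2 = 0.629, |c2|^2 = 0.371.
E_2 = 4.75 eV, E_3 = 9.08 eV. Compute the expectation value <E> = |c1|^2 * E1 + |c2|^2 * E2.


<E> = |c1|^2 * E1 + |c2|^2 * E2
= 0.629 * 4.75 + 0.371 * 9.08
= 2.9878 + 3.3687
= 6.3564 eV

6.3564


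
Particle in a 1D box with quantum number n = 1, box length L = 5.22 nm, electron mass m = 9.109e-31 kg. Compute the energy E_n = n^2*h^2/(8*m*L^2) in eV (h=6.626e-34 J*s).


E = n^2 * h^2 / (8 * m * L^2)
= 1^2 * (6.626e-34)^2 / (8 * 9.109e-31 * (5.22e-9)^2)
= 1 * 4.3904e-67 / (8 * 9.109e-31 * 2.7248e-17)
= 2.2111e-21 J
= 0.0138 eV

0.0138


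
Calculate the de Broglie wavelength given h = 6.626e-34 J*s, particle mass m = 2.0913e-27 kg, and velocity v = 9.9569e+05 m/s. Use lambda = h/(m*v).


lambda = h / (m * v)
= 6.626e-34 / (2.0913e-27 * 9.9569e+05)
= 6.626e-34 / 2.0823e-21
= 3.1821e-13 m

3.1821e-13


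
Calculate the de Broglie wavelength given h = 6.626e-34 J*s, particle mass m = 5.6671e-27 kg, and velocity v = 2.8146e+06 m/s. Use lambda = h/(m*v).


lambda = h / (m * v)
= 6.626e-34 / (5.6671e-27 * 2.8146e+06)
= 6.626e-34 / 1.5951e-20
= 4.1541e-14 m

4.1541e-14


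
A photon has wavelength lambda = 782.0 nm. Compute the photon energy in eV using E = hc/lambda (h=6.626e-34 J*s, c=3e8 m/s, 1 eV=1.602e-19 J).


E = hc / lambda
= (6.626e-34)(3e8) / (782.0e-9)
= 1.9878e-25 / 7.8200e-07
= 2.5419e-19 J
Converting to eV: 2.5419e-19 / 1.602e-19
= 1.5867 eV

1.5867


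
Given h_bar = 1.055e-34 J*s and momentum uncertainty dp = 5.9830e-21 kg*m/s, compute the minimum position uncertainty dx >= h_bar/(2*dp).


dx = h_bar / (2 * dp)
= 1.055e-34 / (2 * 5.9830e-21)
= 1.055e-34 / 1.1966e-20
= 8.8166e-15 m

8.8166e-15


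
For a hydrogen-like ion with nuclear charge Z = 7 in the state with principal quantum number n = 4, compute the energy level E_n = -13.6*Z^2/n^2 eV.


E_n = -13.6 * Z^2 / n^2
= -13.6 * 7^2 / 4^2
= -13.6 * 49 / 16
= -41.65 eV

-41.65


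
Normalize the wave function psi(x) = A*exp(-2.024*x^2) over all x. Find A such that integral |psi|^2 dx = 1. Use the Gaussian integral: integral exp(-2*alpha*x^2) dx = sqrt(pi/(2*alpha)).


integral |psi|^2 dx = A^2 * sqrt(pi/(2*alpha)) = 1
A^2 = sqrt(2*alpha/pi)
= sqrt(2 * 2.024 / pi)
= 1.135129
A = sqrt(1.135129)
= 1.0654

1.0654


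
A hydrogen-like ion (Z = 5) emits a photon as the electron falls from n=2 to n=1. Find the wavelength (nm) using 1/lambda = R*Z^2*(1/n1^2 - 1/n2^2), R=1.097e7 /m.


1/lambda = R * Z^2 * (1/n1^2 - 1/n2^2)
= 1.097e7 * 5^2 * (1/1^2 - 1/2^2)
= 1.097e7 * 25 * (1.0 - 0.25)
= 2.0569e+08 /m
lambda = 1 / 2.0569e+08
= 4.8617 nm

4.8617


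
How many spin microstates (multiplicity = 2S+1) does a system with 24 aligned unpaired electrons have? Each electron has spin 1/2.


Total spin S = N * (1/2) = 24 * 0.5 = 12.0
Spin multiplicity = 2S + 1
= 2 * 12.0 + 1
= 25

25


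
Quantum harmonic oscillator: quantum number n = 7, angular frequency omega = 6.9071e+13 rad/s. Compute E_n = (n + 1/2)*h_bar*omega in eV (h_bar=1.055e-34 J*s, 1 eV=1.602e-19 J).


E = (n + 1/2) * h_bar * omega
= (7 + 0.5) * 1.055e-34 * 6.9071e+13
= 7.5 * 7.2870e-21
= 5.4652e-20 J
= 0.3412 eV

0.3412


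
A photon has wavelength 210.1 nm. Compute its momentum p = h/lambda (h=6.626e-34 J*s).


p = h / lambda
= 6.626e-34 / (210.1e-9)
= 6.626e-34 / 2.1010e-07
= 3.1537e-27 kg*m/s

3.1537e-27


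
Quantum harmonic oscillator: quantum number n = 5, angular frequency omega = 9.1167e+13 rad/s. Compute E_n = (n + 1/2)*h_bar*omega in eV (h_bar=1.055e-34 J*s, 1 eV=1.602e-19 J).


E = (n + 1/2) * h_bar * omega
= (5 + 0.5) * 1.055e-34 * 9.1167e+13
= 5.5 * 9.6181e-21
= 5.2900e-20 J
= 0.3302 eV

0.3302


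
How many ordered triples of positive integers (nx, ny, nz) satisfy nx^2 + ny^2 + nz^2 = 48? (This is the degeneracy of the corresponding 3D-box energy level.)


Enumerate all (nx, ny, nz) with nx^2 + ny^2 + nz^2 = 48:
(4,4,4)
Total degeneracy = 1

1


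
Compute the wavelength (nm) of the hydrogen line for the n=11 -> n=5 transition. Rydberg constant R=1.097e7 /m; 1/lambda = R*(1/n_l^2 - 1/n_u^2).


1/lambda = R * (1/n_l^2 - 1/n_u^2)
= 1.097e7 * (1/5^2 - 1/11^2)
= 1.097e7 * (0.04 - 0.008264)
= 1.097e7 * 0.031736
= 3.4814e+05 /m
lambda = 1 / 3.4814e+05 = 2872.4172 nm

2872.4172


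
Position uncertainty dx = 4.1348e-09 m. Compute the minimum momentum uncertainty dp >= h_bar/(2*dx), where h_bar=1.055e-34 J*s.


dp = h_bar / (2 * dx)
= 1.055e-34 / (2 * 4.1348e-09)
= 1.055e-34 / 8.2696e-09
= 1.2758e-26 kg*m/s

1.2758e-26


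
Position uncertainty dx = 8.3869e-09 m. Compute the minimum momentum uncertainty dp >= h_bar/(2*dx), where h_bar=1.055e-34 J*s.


dp = h_bar / (2 * dx)
= 1.055e-34 / (2 * 8.3869e-09)
= 1.055e-34 / 1.6774e-08
= 6.2896e-27 kg*m/s

6.2896e-27


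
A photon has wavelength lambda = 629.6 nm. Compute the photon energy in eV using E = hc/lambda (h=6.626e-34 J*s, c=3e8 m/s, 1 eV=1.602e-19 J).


E = hc / lambda
= (6.626e-34)(3e8) / (629.6e-9)
= 1.9878e-25 / 6.2960e-07
= 3.1572e-19 J
Converting to eV: 3.1572e-19 / 1.602e-19
= 1.9708 eV

1.9708


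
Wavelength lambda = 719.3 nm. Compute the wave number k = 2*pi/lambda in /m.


k = 2 * pi / lambda
= 6.2832 / (719.3e-9)
= 6.2832 / 7.1930e-07
= 8.7351e+06 /m

8.7351e+06


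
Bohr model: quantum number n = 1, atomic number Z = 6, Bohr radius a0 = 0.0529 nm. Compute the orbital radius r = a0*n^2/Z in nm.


r = a0 * n^2 / Z
= 0.0529 * 1^2 / 6
= 0.0529 * 1 / 6
= 0.0088 nm

0.0088


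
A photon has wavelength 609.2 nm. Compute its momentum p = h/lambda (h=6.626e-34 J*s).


p = h / lambda
= 6.626e-34 / (609.2e-9)
= 6.626e-34 / 6.0920e-07
= 1.0877e-27 kg*m/s

1.0877e-27


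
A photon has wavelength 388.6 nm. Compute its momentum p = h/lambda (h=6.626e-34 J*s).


p = h / lambda
= 6.626e-34 / (388.6e-9)
= 6.626e-34 / 3.8860e-07
= 1.7051e-27 kg*m/s

1.7051e-27


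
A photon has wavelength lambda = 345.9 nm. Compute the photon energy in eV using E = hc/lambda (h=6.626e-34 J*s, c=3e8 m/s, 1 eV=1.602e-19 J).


E = hc / lambda
= (6.626e-34)(3e8) / (345.9e-9)
= 1.9878e-25 / 3.4590e-07
= 5.7467e-19 J
Converting to eV: 5.7467e-19 / 1.602e-19
= 3.5872 eV

3.5872


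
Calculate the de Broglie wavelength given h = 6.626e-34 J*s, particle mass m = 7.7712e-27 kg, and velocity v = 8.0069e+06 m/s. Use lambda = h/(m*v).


lambda = h / (m * v)
= 6.626e-34 / (7.7712e-27 * 8.0069e+06)
= 6.626e-34 / 6.2223e-20
= 1.0649e-14 m

1.0649e-14


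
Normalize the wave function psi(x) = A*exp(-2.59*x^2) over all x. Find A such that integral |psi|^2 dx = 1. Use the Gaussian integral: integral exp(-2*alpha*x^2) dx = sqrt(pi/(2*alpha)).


integral |psi|^2 dx = A^2 * sqrt(pi/(2*alpha)) = 1
A^2 = sqrt(2*alpha/pi)
= sqrt(2 * 2.59 / pi)
= 1.284074
A = sqrt(1.284074)
= 1.1332

1.1332


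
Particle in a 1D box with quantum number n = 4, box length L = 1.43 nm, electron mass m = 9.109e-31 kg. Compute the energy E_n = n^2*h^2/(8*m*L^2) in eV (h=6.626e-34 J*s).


E = n^2 * h^2 / (8 * m * L^2)
= 4^2 * (6.626e-34)^2 / (8 * 9.109e-31 * (1.43e-9)^2)
= 16 * 4.3904e-67 / (8 * 9.109e-31 * 2.0449e-18)
= 4.7140e-19 J
= 2.9426 eV

2.9426


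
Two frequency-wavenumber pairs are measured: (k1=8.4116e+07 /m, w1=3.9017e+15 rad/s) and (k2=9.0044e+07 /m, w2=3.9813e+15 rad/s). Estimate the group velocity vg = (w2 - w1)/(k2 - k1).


vg = (w2 - w1) / (k2 - k1)
= (3.9813e+15 - 3.9017e+15) / (9.0044e+07 - 8.4116e+07)
= 7.9600e+13 / 5.9280e+06
= 1.3428e+07 m/s

1.3428e+07


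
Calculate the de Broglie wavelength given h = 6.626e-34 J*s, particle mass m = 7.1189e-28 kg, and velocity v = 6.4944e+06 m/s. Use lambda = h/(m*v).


lambda = h / (m * v)
= 6.626e-34 / (7.1189e-28 * 6.4944e+06)
= 6.626e-34 / 4.6233e-21
= 1.4332e-13 m

1.4332e-13


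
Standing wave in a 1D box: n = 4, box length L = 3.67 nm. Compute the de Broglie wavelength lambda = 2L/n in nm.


lambda = 2L / n
= 2 * 3.67 / 4
= 7.34 / 4
= 1.835 nm

1.835


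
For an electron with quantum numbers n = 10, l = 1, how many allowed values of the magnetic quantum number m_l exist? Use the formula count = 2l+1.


m_l ranges from -l to +l in integer steps
So m_l goes from -1 to +1
Count = 2l + 1 = 2*1 + 1
= 3

3


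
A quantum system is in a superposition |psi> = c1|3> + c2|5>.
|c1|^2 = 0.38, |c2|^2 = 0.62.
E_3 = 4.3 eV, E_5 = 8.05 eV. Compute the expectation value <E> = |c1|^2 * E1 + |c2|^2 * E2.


<E> = |c1|^2 * E1 + |c2|^2 * E2
= 0.38 * 4.3 + 0.62 * 8.05
= 1.634 + 4.991
= 6.625 eV

6.625


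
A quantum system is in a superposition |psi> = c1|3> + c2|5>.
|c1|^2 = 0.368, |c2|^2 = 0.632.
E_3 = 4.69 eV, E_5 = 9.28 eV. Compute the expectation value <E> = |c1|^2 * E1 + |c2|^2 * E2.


<E> = |c1|^2 * E1 + |c2|^2 * E2
= 0.368 * 4.69 + 0.632 * 9.28
= 1.7259 + 5.865
= 7.5909 eV

7.5909


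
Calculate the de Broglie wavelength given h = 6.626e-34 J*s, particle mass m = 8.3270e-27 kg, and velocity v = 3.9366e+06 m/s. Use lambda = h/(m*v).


lambda = h / (m * v)
= 6.626e-34 / (8.3270e-27 * 3.9366e+06)
= 6.626e-34 / 3.2780e-20
= 2.0214e-14 m

2.0214e-14


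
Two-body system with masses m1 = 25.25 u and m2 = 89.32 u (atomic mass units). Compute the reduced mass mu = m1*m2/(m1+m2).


mu = m1 * m2 / (m1 + m2)
= 25.25 * 89.32 / (25.25 + 89.32)
= 2255.33 / 114.57
= 19.6852 u

19.6852


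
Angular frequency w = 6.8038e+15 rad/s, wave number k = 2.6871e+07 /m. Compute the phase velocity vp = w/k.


vp = w / k
= 6.8038e+15 / 2.6871e+07
= 2.5320e+08 m/s

2.5320e+08


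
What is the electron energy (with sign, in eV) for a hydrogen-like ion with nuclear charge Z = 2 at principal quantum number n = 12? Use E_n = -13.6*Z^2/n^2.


E_n = -13.6 * Z^2 / n^2
= -13.6 * 2^2 / 12^2
= -13.6 * 4 / 144
= -0.3778 eV

-0.3778


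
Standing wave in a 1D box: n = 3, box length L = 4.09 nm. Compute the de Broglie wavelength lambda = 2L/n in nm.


lambda = 2L / n
= 2 * 4.09 / 3
= 8.18 / 3
= 2.7267 nm

2.7267


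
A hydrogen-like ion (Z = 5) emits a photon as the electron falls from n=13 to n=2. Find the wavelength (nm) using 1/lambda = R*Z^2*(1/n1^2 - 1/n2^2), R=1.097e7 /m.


1/lambda = R * Z^2 * (1/n1^2 - 1/n2^2)
= 1.097e7 * 5^2 * (1/2^2 - 1/13^2)
= 1.097e7 * 25 * (0.25 - 0.005917)
= 6.6940e+07 /m
lambda = 1 / 6.6940e+07
= 14.9388 nm

14.9388


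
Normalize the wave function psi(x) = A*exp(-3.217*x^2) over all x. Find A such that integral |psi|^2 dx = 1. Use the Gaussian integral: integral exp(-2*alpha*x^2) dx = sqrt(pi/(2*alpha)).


integral |psi|^2 dx = A^2 * sqrt(pi/(2*alpha)) = 1
A^2 = sqrt(2*alpha/pi)
= sqrt(2 * 3.217 / pi)
= 1.431086
A = sqrt(1.431086)
= 1.1963

1.1963


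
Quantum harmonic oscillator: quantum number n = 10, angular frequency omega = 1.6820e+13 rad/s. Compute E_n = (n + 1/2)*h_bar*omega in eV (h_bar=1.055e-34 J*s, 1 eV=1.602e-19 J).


E = (n + 1/2) * h_bar * omega
= (10 + 0.5) * 1.055e-34 * 1.6820e+13
= 10.5 * 1.7745e-21
= 1.8632e-20 J
= 0.1163 eV

0.1163


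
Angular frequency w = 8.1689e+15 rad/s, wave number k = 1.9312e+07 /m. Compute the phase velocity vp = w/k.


vp = w / k
= 8.1689e+15 / 1.9312e+07
= 4.2300e+08 m/s

4.2300e+08


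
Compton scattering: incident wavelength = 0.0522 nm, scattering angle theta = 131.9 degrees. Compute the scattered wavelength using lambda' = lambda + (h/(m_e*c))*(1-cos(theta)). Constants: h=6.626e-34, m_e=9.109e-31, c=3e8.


Compton wavelength: h/(m_e*c) = 2.4247e-12 m
d_lambda = 2.4247e-12 * (1 - cos(131.9 deg))
= 2.4247e-12 * 1.667833
= 4.0440e-12 m = 0.004044 nm
lambda' = 0.0522 + 0.004044
= 0.056244 nm

0.056244


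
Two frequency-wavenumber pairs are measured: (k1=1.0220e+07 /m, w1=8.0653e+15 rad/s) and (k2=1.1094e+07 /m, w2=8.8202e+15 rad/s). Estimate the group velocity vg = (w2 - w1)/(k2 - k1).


vg = (w2 - w1) / (k2 - k1)
= (8.8202e+15 - 8.0653e+15) / (1.1094e+07 - 1.0220e+07)
= 7.5490e+14 / 8.7400e+05
= 8.6373e+08 m/s

8.6373e+08


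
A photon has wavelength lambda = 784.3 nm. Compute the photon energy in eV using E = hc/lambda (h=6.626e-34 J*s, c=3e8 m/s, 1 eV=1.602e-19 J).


E = hc / lambda
= (6.626e-34)(3e8) / (784.3e-9)
= 1.9878e-25 / 7.8430e-07
= 2.5345e-19 J
Converting to eV: 2.5345e-19 / 1.602e-19
= 1.5821 eV

1.5821


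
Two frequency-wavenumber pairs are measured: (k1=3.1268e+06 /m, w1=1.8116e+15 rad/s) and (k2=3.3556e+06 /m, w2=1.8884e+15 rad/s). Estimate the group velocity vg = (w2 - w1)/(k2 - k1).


vg = (w2 - w1) / (k2 - k1)
= (1.8884e+15 - 1.8116e+15) / (3.3556e+06 - 3.1268e+06)
= 7.6800e+13 / 2.2880e+05
= 3.3566e+08 m/s

3.3566e+08


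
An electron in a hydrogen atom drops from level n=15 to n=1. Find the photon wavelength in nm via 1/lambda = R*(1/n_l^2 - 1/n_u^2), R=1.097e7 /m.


1/lambda = R * (1/n_l^2 - 1/n_u^2)
= 1.097e7 * (1/1^2 - 1/15^2)
= 1.097e7 * (1.0 - 0.004444)
= 1.097e7 * 0.995556
= 1.0921e+07 /m
lambda = 1 / 1.0921e+07 = 91.5647 nm

91.5647


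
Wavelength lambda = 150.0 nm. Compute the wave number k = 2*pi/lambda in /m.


k = 2 * pi / lambda
= 6.2832 / (150.0e-9)
= 6.2832 / 1.5000e-07
= 4.1888e+07 /m

4.1888e+07


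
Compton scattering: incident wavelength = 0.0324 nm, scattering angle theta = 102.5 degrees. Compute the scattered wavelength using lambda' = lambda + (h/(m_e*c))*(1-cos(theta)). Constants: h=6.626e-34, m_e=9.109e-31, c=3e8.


Compton wavelength: h/(m_e*c) = 2.4247e-12 m
d_lambda = 2.4247e-12 * (1 - cos(102.5 deg))
= 2.4247e-12 * 1.21644
= 2.9495e-12 m = 0.00295 nm
lambda' = 0.0324 + 0.00295
= 0.03535 nm

0.03535


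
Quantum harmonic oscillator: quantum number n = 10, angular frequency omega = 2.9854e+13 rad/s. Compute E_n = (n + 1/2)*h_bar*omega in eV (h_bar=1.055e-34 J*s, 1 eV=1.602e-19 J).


E = (n + 1/2) * h_bar * omega
= (10 + 0.5) * 1.055e-34 * 2.9854e+13
= 10.5 * 3.1496e-21
= 3.3071e-20 J
= 0.2064 eV

0.2064


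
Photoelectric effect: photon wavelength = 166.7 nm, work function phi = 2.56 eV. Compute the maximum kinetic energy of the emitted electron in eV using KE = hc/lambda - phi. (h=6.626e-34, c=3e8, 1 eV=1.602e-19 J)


E_photon = hc / lambda
= (6.626e-34)(3e8) / (166.7e-9)
= 1.1924e-18 J
= 7.4435 eV
KE = E_photon - phi
= 7.4435 - 2.56
= 4.8835 eV

4.8835


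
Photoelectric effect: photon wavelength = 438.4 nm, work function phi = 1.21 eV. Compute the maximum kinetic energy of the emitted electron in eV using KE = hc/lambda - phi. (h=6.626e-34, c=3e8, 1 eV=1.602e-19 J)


E_photon = hc / lambda
= (6.626e-34)(3e8) / (438.4e-9)
= 4.5342e-19 J
= 2.8303 eV
KE = E_photon - phi
= 2.8303 - 1.21
= 1.6203 eV

1.6203


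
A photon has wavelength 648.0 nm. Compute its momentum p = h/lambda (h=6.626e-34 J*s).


p = h / lambda
= 6.626e-34 / (648.0e-9)
= 6.626e-34 / 6.4800e-07
= 1.0225e-27 kg*m/s

1.0225e-27


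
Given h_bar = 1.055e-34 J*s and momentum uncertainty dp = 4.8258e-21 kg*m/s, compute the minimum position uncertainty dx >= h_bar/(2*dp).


dx = h_bar / (2 * dp)
= 1.055e-34 / (2 * 4.8258e-21)
= 1.055e-34 / 9.6516e-21
= 1.0931e-14 m

1.0931e-14


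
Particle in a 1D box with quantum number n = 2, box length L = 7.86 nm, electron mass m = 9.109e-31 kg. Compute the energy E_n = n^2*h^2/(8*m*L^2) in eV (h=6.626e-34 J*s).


E = n^2 * h^2 / (8 * m * L^2)
= 2^2 * (6.626e-34)^2 / (8 * 9.109e-31 * (7.86e-9)^2)
= 4 * 4.3904e-67 / (8 * 9.109e-31 * 6.1780e-17)
= 3.9008e-21 J
= 0.0243 eV

0.0243


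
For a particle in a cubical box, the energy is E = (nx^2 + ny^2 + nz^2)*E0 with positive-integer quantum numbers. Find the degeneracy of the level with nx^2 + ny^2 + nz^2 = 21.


Enumerate all (nx, ny, nz) with nx^2 + ny^2 + nz^2 = 21:
(1,2,4)
(1,4,2)
(2,1,4)
(2,4,1)
(4,1,2)
(4,2,1)
Total degeneracy = 6

6


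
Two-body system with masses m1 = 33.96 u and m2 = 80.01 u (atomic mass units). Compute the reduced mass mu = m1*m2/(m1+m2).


mu = m1 * m2 / (m1 + m2)
= 33.96 * 80.01 / (33.96 + 80.01)
= 2717.1396 / 113.97
= 23.8408 u

23.8408


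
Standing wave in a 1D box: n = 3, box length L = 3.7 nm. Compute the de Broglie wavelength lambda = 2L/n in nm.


lambda = 2L / n
= 2 * 3.7 / 3
= 7.4 / 3
= 2.4667 nm

2.4667


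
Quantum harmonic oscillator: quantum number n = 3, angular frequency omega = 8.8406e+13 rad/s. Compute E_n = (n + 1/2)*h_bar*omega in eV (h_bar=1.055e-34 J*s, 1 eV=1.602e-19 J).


E = (n + 1/2) * h_bar * omega
= (3 + 0.5) * 1.055e-34 * 8.8406e+13
= 3.5 * 9.3268e-21
= 3.2644e-20 J
= 0.2038 eV

0.2038


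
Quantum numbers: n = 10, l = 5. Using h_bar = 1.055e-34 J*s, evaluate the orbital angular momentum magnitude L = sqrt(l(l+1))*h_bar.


L = sqrt(l*(l+1)) * h_bar
= sqrt(5 * 6) * 1.055e-34
= sqrt(30) * 1.055e-34
= 5.4772 * 1.055e-34
= 5.7785e-34 J*s

5.7785e-34


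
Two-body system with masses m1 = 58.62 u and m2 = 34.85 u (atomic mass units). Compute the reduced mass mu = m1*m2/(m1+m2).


mu = m1 * m2 / (m1 + m2)
= 58.62 * 34.85 / (58.62 + 34.85)
= 2042.907 / 93.47
= 21.8563 u

21.8563


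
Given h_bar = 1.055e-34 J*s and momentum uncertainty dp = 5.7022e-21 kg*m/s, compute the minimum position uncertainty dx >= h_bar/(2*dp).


dx = h_bar / (2 * dp)
= 1.055e-34 / (2 * 5.7022e-21)
= 1.055e-34 / 1.1404e-20
= 9.2508e-15 m

9.2508e-15


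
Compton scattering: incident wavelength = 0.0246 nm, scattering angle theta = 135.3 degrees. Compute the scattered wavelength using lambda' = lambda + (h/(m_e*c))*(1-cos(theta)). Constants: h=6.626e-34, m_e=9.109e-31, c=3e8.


Compton wavelength: h/(m_e*c) = 2.4247e-12 m
d_lambda = 2.4247e-12 * (1 - cos(135.3 deg))
= 2.4247e-12 * 1.710799
= 4.1482e-12 m = 0.004148 nm
lambda' = 0.0246 + 0.004148
= 0.028748 nm

0.028748


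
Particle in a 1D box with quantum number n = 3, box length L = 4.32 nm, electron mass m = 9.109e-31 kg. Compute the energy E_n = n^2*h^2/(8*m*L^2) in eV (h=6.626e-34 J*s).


E = n^2 * h^2 / (8 * m * L^2)
= 3^2 * (6.626e-34)^2 / (8 * 9.109e-31 * (4.32e-9)^2)
= 9 * 4.3904e-67 / (8 * 9.109e-31 * 1.8662e-17)
= 2.9055e-20 J
= 0.1814 eV

0.1814


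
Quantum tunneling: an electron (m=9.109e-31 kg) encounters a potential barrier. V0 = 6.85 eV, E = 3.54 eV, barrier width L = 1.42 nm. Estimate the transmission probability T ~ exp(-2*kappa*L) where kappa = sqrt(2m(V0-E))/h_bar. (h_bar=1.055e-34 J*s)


V0 - E = 3.31 eV = 5.3026e-19 J
kappa = sqrt(2 * m * (V0-E)) / h_bar
= sqrt(2 * 9.109e-31 * 5.3026e-19) / 1.055e-34
= 9.3163e+09 /m
2*kappa*L = 2 * 9.3163e+09 * 1.42e-9
= 26.4583
T = exp(-26.4583) = 3.230861e-12

3.230861e-12


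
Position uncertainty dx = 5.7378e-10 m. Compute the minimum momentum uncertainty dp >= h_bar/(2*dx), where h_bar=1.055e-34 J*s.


dp = h_bar / (2 * dx)
= 1.055e-34 / (2 * 5.7378e-10)
= 1.055e-34 / 1.1476e-09
= 9.1934e-26 kg*m/s

9.1934e-26


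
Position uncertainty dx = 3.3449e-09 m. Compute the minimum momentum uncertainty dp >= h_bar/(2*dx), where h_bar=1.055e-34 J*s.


dp = h_bar / (2 * dx)
= 1.055e-34 / (2 * 3.3449e-09)
= 1.055e-34 / 6.6898e-09
= 1.5770e-26 kg*m/s

1.5770e-26


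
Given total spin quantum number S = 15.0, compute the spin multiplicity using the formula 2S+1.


Spin multiplicity = 2S + 1
= 2 * 15.0 + 1
= 30.0 + 1
= 31

31


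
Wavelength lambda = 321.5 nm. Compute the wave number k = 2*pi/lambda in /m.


k = 2 * pi / lambda
= 6.2832 / (321.5e-9)
= 6.2832 / 3.2150e-07
= 1.9543e+07 /m

1.9543e+07


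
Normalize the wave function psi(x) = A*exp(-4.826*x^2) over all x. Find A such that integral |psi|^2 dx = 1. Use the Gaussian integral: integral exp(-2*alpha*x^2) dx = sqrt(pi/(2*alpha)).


integral |psi|^2 dx = A^2 * sqrt(pi/(2*alpha)) = 1
A^2 = sqrt(2*alpha/pi)
= sqrt(2 * 4.826 / pi)
= 1.752805
A = sqrt(1.752805)
= 1.3239

1.3239


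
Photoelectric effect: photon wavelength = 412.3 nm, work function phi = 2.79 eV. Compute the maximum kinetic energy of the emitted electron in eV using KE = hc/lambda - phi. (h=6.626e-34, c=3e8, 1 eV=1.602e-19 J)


E_photon = hc / lambda
= (6.626e-34)(3e8) / (412.3e-9)
= 4.8212e-19 J
= 3.0095 eV
KE = E_photon - phi
= 3.0095 - 2.79
= 0.2195 eV

0.2195


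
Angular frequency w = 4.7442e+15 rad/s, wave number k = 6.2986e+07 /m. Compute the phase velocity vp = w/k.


vp = w / k
= 4.7442e+15 / 6.2986e+07
= 7.5322e+07 m/s

7.5322e+07


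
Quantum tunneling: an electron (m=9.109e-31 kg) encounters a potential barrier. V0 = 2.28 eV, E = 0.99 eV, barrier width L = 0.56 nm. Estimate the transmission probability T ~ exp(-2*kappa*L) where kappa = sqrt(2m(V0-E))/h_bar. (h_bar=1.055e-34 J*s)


V0 - E = 1.29 eV = 2.0666e-19 J
kappa = sqrt(2 * m * (V0-E)) / h_bar
= sqrt(2 * 9.109e-31 * 2.0666e-19) / 1.055e-34
= 5.8160e+09 /m
2*kappa*L = 2 * 5.8160e+09 * 0.56e-9
= 6.5139
T = exp(-6.5139) = 1.482665e-03

1.482665e-03


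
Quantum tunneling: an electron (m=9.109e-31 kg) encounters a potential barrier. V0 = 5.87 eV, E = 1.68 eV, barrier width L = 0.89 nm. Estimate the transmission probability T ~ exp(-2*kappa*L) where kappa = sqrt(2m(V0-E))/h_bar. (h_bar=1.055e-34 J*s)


V0 - E = 4.19 eV = 6.7124e-19 J
kappa = sqrt(2 * m * (V0-E)) / h_bar
= sqrt(2 * 9.109e-31 * 6.7124e-19) / 1.055e-34
= 1.0482e+10 /m
2*kappa*L = 2 * 1.0482e+10 * 0.89e-9
= 18.6576
T = exp(-18.6576) = 7.890421e-09

7.890421e-09


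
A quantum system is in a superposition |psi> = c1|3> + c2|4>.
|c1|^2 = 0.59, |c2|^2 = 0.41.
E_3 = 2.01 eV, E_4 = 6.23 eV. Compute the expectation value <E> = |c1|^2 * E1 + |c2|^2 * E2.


<E> = |c1|^2 * E1 + |c2|^2 * E2
= 0.59 * 2.01 + 0.41 * 6.23
= 1.1859 + 2.5543
= 3.7402 eV

3.7402


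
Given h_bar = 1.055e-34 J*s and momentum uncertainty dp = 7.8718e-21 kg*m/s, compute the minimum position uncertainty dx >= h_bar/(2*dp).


dx = h_bar / (2 * dp)
= 1.055e-34 / (2 * 7.8718e-21)
= 1.055e-34 / 1.5744e-20
= 6.7011e-15 m

6.7011e-15


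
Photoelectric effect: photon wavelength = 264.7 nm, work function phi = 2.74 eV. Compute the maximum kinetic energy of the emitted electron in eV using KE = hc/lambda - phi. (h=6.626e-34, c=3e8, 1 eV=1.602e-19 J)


E_photon = hc / lambda
= (6.626e-34)(3e8) / (264.7e-9)
= 7.5096e-19 J
= 4.6877 eV
KE = E_photon - phi
= 4.6877 - 2.74
= 1.9477 eV

1.9477


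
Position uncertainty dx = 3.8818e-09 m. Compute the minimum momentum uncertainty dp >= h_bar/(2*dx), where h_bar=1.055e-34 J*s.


dp = h_bar / (2 * dx)
= 1.055e-34 / (2 * 3.8818e-09)
= 1.055e-34 / 7.7636e-09
= 1.3589e-26 kg*m/s

1.3589e-26


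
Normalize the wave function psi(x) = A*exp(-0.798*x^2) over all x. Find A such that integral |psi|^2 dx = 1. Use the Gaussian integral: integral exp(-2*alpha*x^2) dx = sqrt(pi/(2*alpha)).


integral |psi|^2 dx = A^2 * sqrt(pi/(2*alpha)) = 1
A^2 = sqrt(2*alpha/pi)
= sqrt(2 * 0.798 / pi)
= 0.712757
A = sqrt(0.712757)
= 0.8442

0.8442


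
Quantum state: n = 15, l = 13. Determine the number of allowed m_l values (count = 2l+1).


m_l ranges from -l to +l in integer steps
So m_l goes from -13 to +13
Count = 2l + 1 = 2*13 + 1
= 27

27


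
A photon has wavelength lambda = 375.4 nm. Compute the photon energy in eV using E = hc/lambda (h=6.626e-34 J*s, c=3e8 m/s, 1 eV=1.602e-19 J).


E = hc / lambda
= (6.626e-34)(3e8) / (375.4e-9)
= 1.9878e-25 / 3.7540e-07
= 5.2952e-19 J
Converting to eV: 5.2952e-19 / 1.602e-19
= 3.3053 eV

3.3053


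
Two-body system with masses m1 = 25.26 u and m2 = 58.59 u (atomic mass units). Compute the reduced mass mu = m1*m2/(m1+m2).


mu = m1 * m2 / (m1 + m2)
= 25.26 * 58.59 / (25.26 + 58.59)
= 1479.9834 / 83.85
= 17.6504 u

17.6504


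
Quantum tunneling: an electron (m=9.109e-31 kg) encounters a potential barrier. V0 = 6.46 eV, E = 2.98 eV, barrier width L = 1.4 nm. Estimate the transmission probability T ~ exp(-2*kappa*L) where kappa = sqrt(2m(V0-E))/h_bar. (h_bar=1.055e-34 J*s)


V0 - E = 3.48 eV = 5.5750e-19 J
kappa = sqrt(2 * m * (V0-E)) / h_bar
= sqrt(2 * 9.109e-31 * 5.5750e-19) / 1.055e-34
= 9.5525e+09 /m
2*kappa*L = 2 * 9.5525e+09 * 1.4e-9
= 26.7471
T = exp(-26.7471) = 2.420357e-12

2.420357e-12


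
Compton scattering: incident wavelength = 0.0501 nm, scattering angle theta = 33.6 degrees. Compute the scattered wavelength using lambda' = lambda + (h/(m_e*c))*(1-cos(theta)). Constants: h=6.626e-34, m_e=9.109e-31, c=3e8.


Compton wavelength: h/(m_e*c) = 2.4247e-12 m
d_lambda = 2.4247e-12 * (1 - cos(33.6 deg))
= 2.4247e-12 * 0.167079
= 4.0512e-13 m = 0.000405 nm
lambda' = 0.0501 + 0.000405
= 0.050505 nm

0.050505


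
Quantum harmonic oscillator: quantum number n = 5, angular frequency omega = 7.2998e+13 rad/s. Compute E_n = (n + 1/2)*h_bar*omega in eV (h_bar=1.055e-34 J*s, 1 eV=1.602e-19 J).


E = (n + 1/2) * h_bar * omega
= (5 + 0.5) * 1.055e-34 * 7.2998e+13
= 5.5 * 7.7013e-21
= 4.2357e-20 J
= 0.2644 eV

0.2644


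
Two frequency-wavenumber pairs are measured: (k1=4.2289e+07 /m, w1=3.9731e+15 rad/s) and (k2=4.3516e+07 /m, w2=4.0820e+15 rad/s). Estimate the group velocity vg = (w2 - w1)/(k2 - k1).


vg = (w2 - w1) / (k2 - k1)
= (4.0820e+15 - 3.9731e+15) / (4.3516e+07 - 4.2289e+07)
= 1.0890e+14 / 1.2270e+06
= 8.8753e+07 m/s

8.8753e+07


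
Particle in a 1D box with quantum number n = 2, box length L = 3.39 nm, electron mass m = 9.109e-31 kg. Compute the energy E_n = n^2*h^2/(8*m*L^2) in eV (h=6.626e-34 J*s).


E = n^2 * h^2 / (8 * m * L^2)
= 2^2 * (6.626e-34)^2 / (8 * 9.109e-31 * (3.39e-9)^2)
= 4 * 4.3904e-67 / (8 * 9.109e-31 * 1.1492e-17)
= 2.0970e-20 J
= 0.1309 eV

0.1309


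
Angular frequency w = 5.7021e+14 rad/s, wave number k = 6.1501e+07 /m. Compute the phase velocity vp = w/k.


vp = w / k
= 5.7021e+14 / 6.1501e+07
= 9.2716e+06 m/s

9.2716e+06


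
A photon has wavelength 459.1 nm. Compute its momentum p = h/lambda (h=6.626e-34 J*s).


p = h / lambda
= 6.626e-34 / (459.1e-9)
= 6.626e-34 / 4.5910e-07
= 1.4433e-27 kg*m/s

1.4433e-27


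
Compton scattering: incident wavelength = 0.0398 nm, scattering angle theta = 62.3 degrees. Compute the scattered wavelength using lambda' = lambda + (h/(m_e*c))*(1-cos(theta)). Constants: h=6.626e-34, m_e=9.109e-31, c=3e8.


Compton wavelength: h/(m_e*c) = 2.4247e-12 m
d_lambda = 2.4247e-12 * (1 - cos(62.3 deg))
= 2.4247e-12 * 0.535158
= 1.2976e-12 m = 0.001298 nm
lambda' = 0.0398 + 0.001298
= 0.041098 nm

0.041098


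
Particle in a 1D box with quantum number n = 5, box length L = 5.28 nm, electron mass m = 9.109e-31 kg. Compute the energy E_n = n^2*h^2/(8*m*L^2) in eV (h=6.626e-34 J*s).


E = n^2 * h^2 / (8 * m * L^2)
= 5^2 * (6.626e-34)^2 / (8 * 9.109e-31 * (5.28e-9)^2)
= 25 * 4.3904e-67 / (8 * 9.109e-31 * 2.7878e-17)
= 5.4027e-20 J
= 0.3372 eV

0.3372


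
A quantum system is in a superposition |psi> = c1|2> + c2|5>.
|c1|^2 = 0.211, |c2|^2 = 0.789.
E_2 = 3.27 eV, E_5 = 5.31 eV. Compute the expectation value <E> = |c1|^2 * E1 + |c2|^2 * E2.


<E> = |c1|^2 * E1 + |c2|^2 * E2
= 0.211 * 3.27 + 0.789 * 5.31
= 0.69 + 4.1896
= 4.8796 eV

4.8796


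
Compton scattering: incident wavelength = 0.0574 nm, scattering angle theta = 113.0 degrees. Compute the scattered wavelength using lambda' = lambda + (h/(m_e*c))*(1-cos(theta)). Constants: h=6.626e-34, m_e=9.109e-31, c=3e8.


Compton wavelength: h/(m_e*c) = 2.4247e-12 m
d_lambda = 2.4247e-12 * (1 - cos(113.0 deg))
= 2.4247e-12 * 1.390731
= 3.3721e-12 m = 0.003372 nm
lambda' = 0.0574 + 0.003372
= 0.060772 nm

0.060772


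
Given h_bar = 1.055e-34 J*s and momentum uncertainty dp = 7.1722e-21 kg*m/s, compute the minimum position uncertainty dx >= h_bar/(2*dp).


dx = h_bar / (2 * dp)
= 1.055e-34 / (2 * 7.1722e-21)
= 1.055e-34 / 1.4344e-20
= 7.3548e-15 m

7.3548e-15


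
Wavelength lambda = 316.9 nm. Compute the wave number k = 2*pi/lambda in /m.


k = 2 * pi / lambda
= 6.2832 / (316.9e-9)
= 6.2832 / 3.1690e-07
= 1.9827e+07 /m

1.9827e+07


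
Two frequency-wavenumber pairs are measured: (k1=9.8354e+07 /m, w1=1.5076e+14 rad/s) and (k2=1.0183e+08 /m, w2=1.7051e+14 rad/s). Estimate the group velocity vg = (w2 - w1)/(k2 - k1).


vg = (w2 - w1) / (k2 - k1)
= (1.7051e+14 - 1.5076e+14) / (1.0183e+08 - 9.8354e+07)
= 1.9750e+13 / 3.4760e+06
= 5.6818e+06 m/s

5.6818e+06


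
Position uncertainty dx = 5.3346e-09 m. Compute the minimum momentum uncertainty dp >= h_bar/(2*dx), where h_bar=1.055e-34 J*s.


dp = h_bar / (2 * dx)
= 1.055e-34 / (2 * 5.3346e-09)
= 1.055e-34 / 1.0669e-08
= 9.8883e-27 kg*m/s

9.8883e-27


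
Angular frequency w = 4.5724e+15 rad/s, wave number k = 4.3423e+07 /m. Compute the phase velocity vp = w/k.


vp = w / k
= 4.5724e+15 / 4.3423e+07
= 1.0530e+08 m/s

1.0530e+08


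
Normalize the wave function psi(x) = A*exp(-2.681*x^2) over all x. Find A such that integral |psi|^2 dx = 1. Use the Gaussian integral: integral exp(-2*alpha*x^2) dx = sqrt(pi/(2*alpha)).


integral |psi|^2 dx = A^2 * sqrt(pi/(2*alpha)) = 1
A^2 = sqrt(2*alpha/pi)
= sqrt(2 * 2.681 / pi)
= 1.306437
A = sqrt(1.306437)
= 1.143

1.143


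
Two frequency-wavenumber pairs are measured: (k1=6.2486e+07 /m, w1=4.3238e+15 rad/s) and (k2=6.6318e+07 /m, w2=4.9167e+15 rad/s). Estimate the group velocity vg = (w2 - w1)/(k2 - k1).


vg = (w2 - w1) / (k2 - k1)
= (4.9167e+15 - 4.3238e+15) / (6.6318e+07 - 6.2486e+07)
= 5.9290e+14 / 3.8320e+06
= 1.5472e+08 m/s

1.5472e+08
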